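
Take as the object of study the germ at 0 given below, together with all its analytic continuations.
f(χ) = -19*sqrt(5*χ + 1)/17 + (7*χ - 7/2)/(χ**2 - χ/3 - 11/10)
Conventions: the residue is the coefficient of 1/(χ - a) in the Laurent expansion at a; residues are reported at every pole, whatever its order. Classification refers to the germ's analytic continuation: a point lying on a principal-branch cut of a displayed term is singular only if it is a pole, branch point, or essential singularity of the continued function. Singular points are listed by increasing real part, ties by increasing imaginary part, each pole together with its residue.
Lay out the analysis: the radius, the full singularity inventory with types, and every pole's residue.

Denominator factor (χ**2 - χ/3 - 11/10): discriminant 203/45, real irrational roots 1/6 + (1/30)*sqrt(1015) and 1/6 - (1/30)*sqrt(1015); poles of order 1, moduli 1/6 + (1/30)*sqrt(1015) and -1/6 + (1/30)*sqrt(1015).
Branch term (-19/17)*sqrt(1 - χ/(-1/5)): its argument vanishes at χ = -1/5, a square-root branch point, modulus 1/5.
The radius of convergence is the smallest modulus among the singular points: 1/5.
The branch term is analytic at 1/6 - (1/30)*sqrt(1015) and contributes nothing to the residue; only the rational part matters.
The factor χ**2 - χ/3 - 11/10 splits as (χ - a)(χ - a') with a = 1/6 - (1/30)*sqrt(1015), a' = 1/6 + (1/30)*sqrt(1015). At the order-1 pole a set g(χ) = (χ - a)*(rational part) = [7*χ - 7/2] / (χ - a').
Simple pole: residue = g(a) at a = 1/6 - (1/30)*sqrt(1015), which is 7/2 + (1/29)*sqrt(1015).
The branch term is analytic at 1/6 + (1/30)*sqrt(1015) and contributes nothing to the residue; only the rational part matters.
The factor χ**2 - χ/3 - 11/10 splits as (χ - a)(χ - a') with a = 1/6 + (1/30)*sqrt(1015), a' = 1/6 - (1/30)*sqrt(1015). At the order-1 pole a set g(χ) = (χ - a)*(rational part) = [7*χ - 7/2] / (χ - a').
Simple pole: residue = g(a) at a = 1/6 + (1/30)*sqrt(1015), which is 7/2 - (1/29)*sqrt(1015).
List the singular points by increasing real part (a conjugate pair: the negative imaginary part first).

Radius of convergence at 0: 1/5.
At 1/6 - (1/30)*sqrt(1015): a pole of order 1; residue 7/2 + (1/29)*sqrt(1015).
At -1/5: an algebraic (square-root) branch point.
At 1/6 + (1/30)*sqrt(1015): a pole of order 1; residue 7/2 - (1/29)*sqrt(1015).


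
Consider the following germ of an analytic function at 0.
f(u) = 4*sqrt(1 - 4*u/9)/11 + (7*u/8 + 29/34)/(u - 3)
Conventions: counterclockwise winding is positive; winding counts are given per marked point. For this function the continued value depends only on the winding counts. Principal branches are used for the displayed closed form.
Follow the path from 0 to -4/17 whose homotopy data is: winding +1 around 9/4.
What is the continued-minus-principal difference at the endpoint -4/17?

Continued minus principal equals -(104/561)*sqrt(17).

The rational part is single-valued and drops out of the difference; each branch term changes only by its own monodromy.
(4/11)*sqrt(1 - u/(9/4)): winding +1 is odd, the square root flips sign, contributing -2*(4/11)*sqrt(1 - (-4/17)/(9/4)) = -2*(4/11)*sqrt(169/153) = -(104/561)*sqrt(17).
Summing the contributions at u = -4/17 gives -(104/561)*sqrt(17).


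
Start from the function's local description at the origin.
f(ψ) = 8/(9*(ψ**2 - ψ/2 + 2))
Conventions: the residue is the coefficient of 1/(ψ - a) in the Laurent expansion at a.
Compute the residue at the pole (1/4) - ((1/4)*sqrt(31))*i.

The residue is ((16/279)*sqrt(31))*i.

The factor ψ**2 - ψ/2 + 2 splits as (ψ - a)(ψ - a') with a = (1/4) - ((1/4)*sqrt(31))*i, a' = (1/4) + ((1/4)*sqrt(31))*i. At the order-1 pole a set g(ψ) = (ψ - a)*f(ψ) = [8/9] / (ψ - a').
Simple pole: residue = g(a) at a = (1/4) - ((1/4)*sqrt(31))*i, which is ((16/279)*sqrt(31))*i.


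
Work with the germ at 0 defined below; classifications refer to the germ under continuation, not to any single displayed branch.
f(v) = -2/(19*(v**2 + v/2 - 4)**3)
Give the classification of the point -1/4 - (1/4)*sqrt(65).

The denominator factor v**2 + v/2 - 4 vanishes at -1/4 - (1/4)*sqrt(65) and appears to the power 3; the numerator there equals -2/19, nonzero, and no other factor vanishes.
Hence a pole whose order is the multiplicity, 3.

The point is a pole of order 3.


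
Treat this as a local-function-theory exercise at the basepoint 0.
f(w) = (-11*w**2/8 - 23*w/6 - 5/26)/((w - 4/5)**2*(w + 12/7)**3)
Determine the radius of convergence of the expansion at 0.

The radius of convergence is 4/5.

Denominator factor (w + 12/7)^3: pole of order 3 at -12/7, modulus 12/7.
Denominator factor (w - 4/5)^2: pole of order 2 at 4/5, modulus 4/5.
The radius of convergence is the smallest modulus among the singular points: 4/5.


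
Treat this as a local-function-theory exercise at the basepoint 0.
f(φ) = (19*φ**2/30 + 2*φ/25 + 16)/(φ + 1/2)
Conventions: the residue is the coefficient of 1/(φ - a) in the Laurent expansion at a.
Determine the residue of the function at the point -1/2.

The residue is 9671/600.

At the order-1 pole -1/2 set g(φ) = (φ - (-1/2))*f(φ) = 19*φ**2/30 + 2*φ/25 + 16.
Simple pole: residue = g(a) at a = -1/2, which is 9671/600.


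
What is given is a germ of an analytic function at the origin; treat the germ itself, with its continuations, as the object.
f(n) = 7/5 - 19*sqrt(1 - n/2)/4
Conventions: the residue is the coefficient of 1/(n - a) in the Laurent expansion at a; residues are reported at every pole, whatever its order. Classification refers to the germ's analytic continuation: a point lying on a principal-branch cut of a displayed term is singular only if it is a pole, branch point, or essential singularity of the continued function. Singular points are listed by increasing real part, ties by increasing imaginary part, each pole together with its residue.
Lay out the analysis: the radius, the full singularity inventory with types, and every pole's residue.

Radius of convergence at 0: 2.
At 2: an algebraic (square-root) branch point.

Branch term (-19/4)*sqrt(1 - n/(2)): its argument vanishes at n = 2, a square-root branch point, modulus 2.
The radius of convergence is the smallest modulus among the singular points: 2.


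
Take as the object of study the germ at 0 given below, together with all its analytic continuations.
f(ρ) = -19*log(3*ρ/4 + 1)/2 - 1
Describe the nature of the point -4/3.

The point is a logarithmic branch point.

The term (-19/2)*log(1 - ρ/(-4/3)) has argument 1 - -4/3/(-4/3) = 0 at -4/3: a logarithmic (infinitely-sheeted) branch point; the remaining terms are analytic or single-valued there.


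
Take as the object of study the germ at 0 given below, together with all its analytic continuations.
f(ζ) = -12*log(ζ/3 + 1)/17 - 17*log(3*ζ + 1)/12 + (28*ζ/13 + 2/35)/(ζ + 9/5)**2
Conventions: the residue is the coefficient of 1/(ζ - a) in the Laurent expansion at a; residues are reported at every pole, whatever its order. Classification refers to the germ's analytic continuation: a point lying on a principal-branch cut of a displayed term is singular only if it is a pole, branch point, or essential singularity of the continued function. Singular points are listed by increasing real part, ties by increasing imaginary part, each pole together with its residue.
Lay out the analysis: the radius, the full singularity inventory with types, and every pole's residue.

Denominator factor (ζ + 9/5)^2: pole of order 2 at -9/5, modulus 9/5.
Branch term (-12/17)*log(1 - ζ/(-3)): its argument vanishes at ζ = -3, a logarithmic branch point, modulus 3.
Branch term (-17/12)*log(1 - ζ/(-1/3)): its argument vanishes at ζ = -1/3, a logarithmic branch point, modulus 1/3.
The radius of convergence is the smallest modulus among the singular points: 1/3.
The branch terms are analytic at -9/5 and contribute nothing to the residue; only the rational part matters.
At the order-2 pole -9/5 set g(ζ) = (ζ - (-9/5))^2*(rational part) = 28*ζ/13 + 2/35.
Order-2 pole: residue = g'(a); g'(-9/5) = 28/13, so the residue is 28/13.
List the singular points by increasing real part (a conjugate pair: the negative imaginary part first).

Radius of convergence at 0: 1/3.
At -3: a logarithmic branch point.
At -9/5: a pole of order 2; residue 28/13.
At -1/3: a logarithmic branch point.


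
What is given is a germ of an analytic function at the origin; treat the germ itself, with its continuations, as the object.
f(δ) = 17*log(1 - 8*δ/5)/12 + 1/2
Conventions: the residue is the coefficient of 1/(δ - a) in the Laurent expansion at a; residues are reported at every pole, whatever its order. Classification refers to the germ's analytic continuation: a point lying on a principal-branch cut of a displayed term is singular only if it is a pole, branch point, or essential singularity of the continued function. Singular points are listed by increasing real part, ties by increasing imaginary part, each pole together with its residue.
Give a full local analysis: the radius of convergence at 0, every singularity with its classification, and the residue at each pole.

Radius of convergence at 0: 5/8.
At 5/8: a logarithmic branch point.

Branch term (17/12)*log(1 - δ/(5/8)): its argument vanishes at δ = 5/8, a logarithmic branch point, modulus 5/8.
The radius of convergence is the smallest modulus among the singular points: 5/8.


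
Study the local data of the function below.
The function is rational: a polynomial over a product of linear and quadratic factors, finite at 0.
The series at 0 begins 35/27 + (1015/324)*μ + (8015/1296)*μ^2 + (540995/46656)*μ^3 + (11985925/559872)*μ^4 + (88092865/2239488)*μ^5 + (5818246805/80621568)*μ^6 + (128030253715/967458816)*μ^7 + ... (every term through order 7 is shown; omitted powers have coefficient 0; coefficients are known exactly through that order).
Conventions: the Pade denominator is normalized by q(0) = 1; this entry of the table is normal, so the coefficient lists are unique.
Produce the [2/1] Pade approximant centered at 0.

The Pade approximant has numerator coefficients [35/27, 78155/111294, 207515/667764]; denominator coefficients [1, -15457/8244].

Taylor coefficients needed (read off): a_0 = 35/27, a_1 = 1015/324, a_2 = 8015/1296, a_3 = 540995/46656.
Write the denominator as Q(μ) = 1 + q1*μ. Requiring Q*f - P = O(μ^4) with deg P <= 2 kills the coefficients of μ^3..μ^3 in Q*f:
  μ^3: a_3 + q1*a_2 = 0, i.e. 540995/46656 + (8015/1296)*q1 = 0.
Solving this linear system: q1 = -15457/8244.
The numerator is Q*f truncated at degree 2: P0 = a_0 = 35/27; P1 = a_1 + q1*a_0 = 78155/111294; P2 = a_2 + q1*a_1 = 207515/667764.


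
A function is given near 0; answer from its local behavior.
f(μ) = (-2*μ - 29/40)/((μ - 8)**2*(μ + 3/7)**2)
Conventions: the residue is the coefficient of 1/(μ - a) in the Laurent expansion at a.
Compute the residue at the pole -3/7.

The residue is -113827/4107580.

At the order-2 pole -3/7 set g(μ) = (μ - (-3/7))^2*f(μ) = (-2*μ - 29/40)/(μ - 8)**2.
Order-2 pole: residue = g'(a); g'(-3/7) = -113827/4107580, so the residue is -113827/4107580.


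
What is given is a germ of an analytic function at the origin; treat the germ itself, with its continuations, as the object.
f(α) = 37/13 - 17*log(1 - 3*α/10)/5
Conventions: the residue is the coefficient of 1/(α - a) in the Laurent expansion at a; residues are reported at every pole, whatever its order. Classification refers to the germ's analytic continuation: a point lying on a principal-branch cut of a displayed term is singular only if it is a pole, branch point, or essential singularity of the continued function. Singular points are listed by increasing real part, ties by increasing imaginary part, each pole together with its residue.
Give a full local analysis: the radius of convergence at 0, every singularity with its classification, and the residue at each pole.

Branch term (-17/5)*log(1 - α/(10/3)): its argument vanishes at α = 10/3, a logarithmic branch point, modulus 10/3.
The radius of convergence is the smallest modulus among the singular points: 10/3.

Radius of convergence at 0: 10/3.
At 10/3: a logarithmic branch point.


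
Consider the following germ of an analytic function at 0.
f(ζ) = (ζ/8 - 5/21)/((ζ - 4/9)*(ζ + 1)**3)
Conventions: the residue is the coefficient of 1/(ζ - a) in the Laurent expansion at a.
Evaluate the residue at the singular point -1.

The residue is 1863/30758.

At the order-3 pole -1 set g(ζ) = (ζ - (-1))^3*f(ζ) = (ζ/8 - 5/21)/(ζ - 4/9).
Order-3 pole: residue = g''(a)/2; g''(-1) = 1863/15379, so the residue is 1863/30758.


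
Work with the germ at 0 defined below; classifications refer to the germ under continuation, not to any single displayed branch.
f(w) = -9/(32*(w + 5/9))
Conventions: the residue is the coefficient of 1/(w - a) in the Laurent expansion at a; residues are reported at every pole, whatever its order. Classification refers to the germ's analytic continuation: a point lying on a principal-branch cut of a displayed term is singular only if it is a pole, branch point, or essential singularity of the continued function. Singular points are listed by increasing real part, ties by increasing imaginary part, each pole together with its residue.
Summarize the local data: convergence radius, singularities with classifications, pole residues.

Denominator factor (w + 5/9): pole of order 1 at -5/9, modulus 5/9.
The radius of convergence is the smallest modulus among the singular points: 5/9.
At the order-1 pole -5/9 set g(w) = (w - (-5/9))*f(w) = -9/32.
Simple pole: residue = g(a) at a = -5/9, which is -9/32.

Radius of convergence at 0: 5/9.
At -5/9: a pole of order 1; residue -9/32.


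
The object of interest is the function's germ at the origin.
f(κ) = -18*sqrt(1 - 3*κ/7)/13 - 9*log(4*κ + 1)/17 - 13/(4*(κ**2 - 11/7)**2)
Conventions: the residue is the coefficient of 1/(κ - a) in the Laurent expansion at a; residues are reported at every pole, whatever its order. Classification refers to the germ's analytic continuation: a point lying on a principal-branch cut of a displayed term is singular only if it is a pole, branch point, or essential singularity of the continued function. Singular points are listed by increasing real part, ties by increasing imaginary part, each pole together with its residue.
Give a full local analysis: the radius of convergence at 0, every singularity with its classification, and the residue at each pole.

Radius of convergence at 0: 1/4.
At -(1/7)*sqrt(77): a pole of order 2; residue -(91/1936)*sqrt(77).
At -1/4: a logarithmic branch point.
At (1/7)*sqrt(77): a pole of order 2; residue (91/1936)*sqrt(77).
At 7/3: an algebraic (square-root) branch point.

Denominator factor (κ**2 - 11/7)^2: discriminant 44/7, real irrational roots (1/7)*sqrt(77) and -(1/7)*sqrt(77); poles of order 2, moduli (1/7)*sqrt(77) and (1/7)*sqrt(77).
Branch term (-9/17)*log(1 - κ/(-1/4)): its argument vanishes at κ = -1/4, a logarithmic branch point, modulus 1/4.
Branch term (-18/13)*sqrt(1 - κ/(7/3)): its argument vanishes at κ = 7/3, a square-root branch point, modulus 7/3.
The radius of convergence is the smallest modulus among the singular points: 1/4.
The branch terms are analytic at -(1/7)*sqrt(77) and contribute nothing to the residue; only the rational part matters.
The factor κ**2 - 11/7 splits as (κ - a)(κ - a') with a = -(1/7)*sqrt(77), a' = (1/7)*sqrt(77). At the order-2 pole a set g(κ) = (κ - a)^2*(rational part) = [-13/4] / (κ - a')^2.
Order-2 pole: residue = g'(a); g'(-(1/7)*sqrt(77)) = -(91/1936)*sqrt(77), so the residue is -(91/1936)*sqrt(77).
The branch terms are analytic at (1/7)*sqrt(77) and contribute nothing to the residue; only the rational part matters.
The factor κ**2 - 11/7 splits as (κ - a)(κ - a') with a = (1/7)*sqrt(77), a' = -(1/7)*sqrt(77). At the order-2 pole a set g(κ) = (κ - a)^2*(rational part) = [-13/4] / (κ - a')^2.
Order-2 pole: residue = g'(a); g'((1/7)*sqrt(77)) = (91/1936)*sqrt(77), so the residue is (91/1936)*sqrt(77).
List the singular points by increasing real part (a conjugate pair: the negative imaginary part first).


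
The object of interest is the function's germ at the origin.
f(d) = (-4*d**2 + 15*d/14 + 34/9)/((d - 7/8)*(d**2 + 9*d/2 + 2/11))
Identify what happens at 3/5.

Denominator factors: d - 7/8 = -11/40 at d = 3/5; d**2 + 9*d/2 + 2/11 = 1783/550 at d = 3/5 — none vanishes.
So the germ continues analytically to 3/5.

The point is a regular point.


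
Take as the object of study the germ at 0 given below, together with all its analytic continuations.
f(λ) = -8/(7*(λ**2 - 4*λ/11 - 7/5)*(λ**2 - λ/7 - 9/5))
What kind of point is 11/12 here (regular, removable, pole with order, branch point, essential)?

The point is a regular point.

Denominator factors: λ**2 - λ/7 - 9/5 = -5497/5040 at λ = 11/12; λ**2 - 4*λ/11 - 7/5 = -643/720 at λ = 11/12 — none vanishes.
So the germ continues analytically to 11/12.


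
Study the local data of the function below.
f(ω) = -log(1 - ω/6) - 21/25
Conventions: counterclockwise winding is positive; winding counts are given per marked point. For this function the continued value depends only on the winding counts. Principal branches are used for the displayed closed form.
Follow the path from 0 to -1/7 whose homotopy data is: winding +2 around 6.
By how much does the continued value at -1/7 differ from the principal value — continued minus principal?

The rational part is single-valued and drops out of the difference; each branch term changes only by its own monodromy.
(-1)*log(1 - ω/(6)): each positive loop around 6 adds 2*pi*i to the log, so winding +2 contributes (-1)*(2)*2*pi*i = -(4)*pi*i.
Summing the contributions at ω = -1/7 gives -(4)*pi*i.

Continued minus principal equals -(4)*pi*i.


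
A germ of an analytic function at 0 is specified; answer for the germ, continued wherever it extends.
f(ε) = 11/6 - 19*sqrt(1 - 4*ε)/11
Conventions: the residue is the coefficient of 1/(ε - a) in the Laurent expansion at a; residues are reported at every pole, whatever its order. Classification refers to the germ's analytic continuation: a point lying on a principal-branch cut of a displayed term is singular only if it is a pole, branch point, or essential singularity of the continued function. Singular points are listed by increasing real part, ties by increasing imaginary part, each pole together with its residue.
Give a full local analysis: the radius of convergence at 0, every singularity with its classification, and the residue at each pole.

Radius of convergence at 0: 1/4.
At 1/4: an algebraic (square-root) branch point.

Branch term (-19/11)*sqrt(1 - ε/(1/4)): its argument vanishes at ε = 1/4, a square-root branch point, modulus 1/4.
The radius of convergence is the smallest modulus among the singular points: 1/4.


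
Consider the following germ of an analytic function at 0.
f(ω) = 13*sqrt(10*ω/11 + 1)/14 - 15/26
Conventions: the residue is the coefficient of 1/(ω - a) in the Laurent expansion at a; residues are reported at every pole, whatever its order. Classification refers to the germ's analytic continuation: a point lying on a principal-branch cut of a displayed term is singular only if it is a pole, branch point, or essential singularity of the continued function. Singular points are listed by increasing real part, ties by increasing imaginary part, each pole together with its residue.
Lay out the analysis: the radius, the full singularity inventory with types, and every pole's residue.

Radius of convergence at 0: 11/10.
At -11/10: an algebraic (square-root) branch point.

Branch term (13/14)*sqrt(1 - ω/(-11/10)): its argument vanishes at ω = -11/10, a square-root branch point, modulus 11/10.
The radius of convergence is the smallest modulus among the singular points: 11/10.


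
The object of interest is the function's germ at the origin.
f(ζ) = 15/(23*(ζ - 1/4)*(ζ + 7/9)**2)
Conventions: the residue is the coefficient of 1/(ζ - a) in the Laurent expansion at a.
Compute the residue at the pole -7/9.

The residue is -19440/31487.

At the order-2 pole -7/9 set g(ζ) = (ζ - (-7/9))^2*f(ζ) = 15/(23*(ζ - 1/4)).
Order-2 pole: residue = g'(a); g'(-7/9) = -19440/31487, so the residue is -19440/31487.


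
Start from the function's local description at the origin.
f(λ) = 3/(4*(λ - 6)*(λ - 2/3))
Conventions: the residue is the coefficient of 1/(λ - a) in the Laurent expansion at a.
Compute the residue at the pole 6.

The residue is 9/64.

At the order-1 pole 6 set g(λ) = (λ - (6))*f(λ) = 3/(4*(λ - 2/3)).
Simple pole: residue = g(a) at a = 6, which is 9/64.


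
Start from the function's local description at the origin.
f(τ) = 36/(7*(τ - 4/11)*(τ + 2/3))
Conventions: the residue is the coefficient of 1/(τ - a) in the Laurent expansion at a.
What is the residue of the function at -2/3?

The residue is -594/119.

At the order-1 pole -2/3 set g(τ) = (τ - (-2/3))*f(τ) = 36/(7*(τ - 4/11)).
Simple pole: residue = g(a) at a = -2/3, which is -594/119.


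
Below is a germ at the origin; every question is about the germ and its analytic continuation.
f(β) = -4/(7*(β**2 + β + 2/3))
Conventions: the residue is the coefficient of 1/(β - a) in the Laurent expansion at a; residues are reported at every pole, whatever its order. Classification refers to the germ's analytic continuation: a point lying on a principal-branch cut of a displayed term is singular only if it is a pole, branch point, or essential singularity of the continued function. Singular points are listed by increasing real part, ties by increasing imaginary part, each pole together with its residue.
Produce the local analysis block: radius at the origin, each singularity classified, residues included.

Denominator factor (β**2 + β + 2/3): discriminant -5/3, complex-conjugate roots (-1/2) + ((1/6)*sqrt(15))*i and (-1/2) - ((1/6)*sqrt(15))*i; poles of order 1, moduli (1/3)*sqrt(6) and (1/3)*sqrt(6).
The radius of convergence is the smallest modulus among the singular points: (1/3)*sqrt(6).
The factor β**2 + β + 2/3 splits as (β - a)(β - a') with a = (-1/2) - ((1/6)*sqrt(15))*i, a' = (-1/2) + ((1/6)*sqrt(15))*i. At the order-1 pole a set g(β) = (β - a)*f(β) = [-4/7] / (β - a').
Simple pole: residue = g(a) at a = (-1/2) - ((1/6)*sqrt(15))*i, which is -((4/35)*sqrt(15))*i.
The factor β**2 + β + 2/3 splits as (β - a)(β - a') with a = (-1/2) + ((1/6)*sqrt(15))*i, a' = (-1/2) - ((1/6)*sqrt(15))*i. At the order-1 pole a set g(β) = (β - a)*f(β) = [-4/7] / (β - a').
Simple pole: residue = g(a) at a = (-1/2) + ((1/6)*sqrt(15))*i, which is ((4/35)*sqrt(15))*i.
List the singular points by increasing real part (a conjugate pair: the negative imaginary part first).

Radius of convergence at 0: (1/3)*sqrt(6).
At (-1/2) - ((1/6)*sqrt(15))*i: a pole of order 1; residue -((4/35)*sqrt(15))*i.
At (-1/2) + ((1/6)*sqrt(15))*i: a pole of order 1; residue ((4/35)*sqrt(15))*i.


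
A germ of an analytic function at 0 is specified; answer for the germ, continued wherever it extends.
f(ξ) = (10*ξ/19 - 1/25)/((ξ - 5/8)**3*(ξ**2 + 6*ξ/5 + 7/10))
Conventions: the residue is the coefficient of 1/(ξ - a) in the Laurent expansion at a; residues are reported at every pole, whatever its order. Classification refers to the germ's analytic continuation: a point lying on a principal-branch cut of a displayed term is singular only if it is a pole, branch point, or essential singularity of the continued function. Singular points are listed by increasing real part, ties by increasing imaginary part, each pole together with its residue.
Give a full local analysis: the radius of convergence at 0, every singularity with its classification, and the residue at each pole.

Radius of convergence at 0: 5/8.
At (-3/5) - ((1/10)*sqrt(34))*i: a pole of order 1; residue (1822443008/19411964555) + ((7426224384/330003397435)*sqrt(34))*i.
At (-3/5) + ((1/10)*sqrt(34))*i: a pole of order 1; residue (1822443008/19411964555) - ((7426224384/330003397435)*sqrt(34))*i.
At 5/8: a pole of order 3; residue -3644886016/19411964555.

Denominator factor (ξ - 5/8)^3: pole of order 3 at 5/8, modulus 5/8.
Denominator factor (ξ**2 + 6*ξ/5 + 7/10): discriminant -34/25, complex-conjugate roots (-3/5) + ((1/10)*sqrt(34))*i and (-3/5) - ((1/10)*sqrt(34))*i; poles of order 1, moduli (1/10)*sqrt(70) and (1/10)*sqrt(70).
The radius of convergence is the smallest modulus among the singular points: 5/8.
The factor ξ**2 + 6*ξ/5 + 7/10 splits as (ξ - a)(ξ - a') with a = (-3/5) - ((1/10)*sqrt(34))*i, a' = (-3/5) + ((1/10)*sqrt(34))*i. At the order-1 pole a set g(ξ) = (ξ - a)*f(ξ) = [(10*ξ/19 - 1/25)/(ξ - 5/8)**3] / (ξ - a').
Simple pole: residue = g(a) at a = (-3/5) - ((1/10)*sqrt(34))*i, which is (1822443008/19411964555) + ((7426224384/330003397435)*sqrt(34))*i.
The factor ξ**2 + 6*ξ/5 + 7/10 splits as (ξ - a)(ξ - a') with a = (-3/5) + ((1/10)*sqrt(34))*i, a' = (-3/5) - ((1/10)*sqrt(34))*i. At the order-1 pole a set g(ξ) = (ξ - a)*f(ξ) = [(10*ξ/19 - 1/25)/(ξ - 5/8)**3] / (ξ - a').
Simple pole: residue = g(a) at a = (-3/5) + ((1/10)*sqrt(34))*i, which is (1822443008/19411964555) - ((7426224384/330003397435)*sqrt(34))*i.
At the order-3 pole 5/8 set g(ξ) = (ξ - (5/8))^3*f(ξ) = (10*ξ/19 - 1/25)/(ξ**2 + 6*ξ/5 + 7/10).
Order-3 pole: residue = g''(a)/2; g''(5/8) = -7289772032/19411964555, so the residue is -3644886016/19411964555.
List the singular points by increasing real part (a conjugate pair: the negative imaginary part first).


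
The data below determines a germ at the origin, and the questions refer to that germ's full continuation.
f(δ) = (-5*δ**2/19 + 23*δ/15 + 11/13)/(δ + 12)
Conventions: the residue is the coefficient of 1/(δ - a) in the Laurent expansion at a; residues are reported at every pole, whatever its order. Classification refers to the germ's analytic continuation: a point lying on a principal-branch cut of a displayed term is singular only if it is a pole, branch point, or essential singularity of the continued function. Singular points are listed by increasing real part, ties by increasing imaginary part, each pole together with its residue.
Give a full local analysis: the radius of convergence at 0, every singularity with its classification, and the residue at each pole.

Radius of convergence at 0: 12.
At -12: a pole of order 1; residue -68479/1235.

Denominator factor (δ + 12): pole of order 1 at -12, modulus 12.
The radius of convergence is the smallest modulus among the singular points: 12.
At the order-1 pole -12 set g(δ) = (δ - (-12))*f(δ) = -5*δ**2/19 + 23*δ/15 + 11/13.
Simple pole: residue = g(a) at a = -12, which is -68479/1235.


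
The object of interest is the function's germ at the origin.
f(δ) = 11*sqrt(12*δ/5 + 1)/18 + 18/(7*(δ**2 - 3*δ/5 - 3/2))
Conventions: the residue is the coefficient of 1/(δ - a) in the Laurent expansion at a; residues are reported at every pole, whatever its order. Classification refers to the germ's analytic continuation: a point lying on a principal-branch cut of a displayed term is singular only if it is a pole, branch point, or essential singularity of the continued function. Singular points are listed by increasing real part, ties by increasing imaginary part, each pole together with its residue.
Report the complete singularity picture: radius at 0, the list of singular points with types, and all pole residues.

Radius of convergence at 0: 5/12.
At 3/10 - (1/10)*sqrt(159): a pole of order 1; residue -(30/371)*sqrt(159).
At -5/12: an algebraic (square-root) branch point.
At 3/10 + (1/10)*sqrt(159): a pole of order 1; residue (30/371)*sqrt(159).

Denominator factor (δ**2 - 3*δ/5 - 3/2): discriminant 159/25, real irrational roots 3/10 + (1/10)*sqrt(159) and 3/10 - (1/10)*sqrt(159); poles of order 1, moduli 3/10 + (1/10)*sqrt(159) and -3/10 + (1/10)*sqrt(159).
Branch term (11/18)*sqrt(1 - δ/(-5/12)): its argument vanishes at δ = -5/12, a square-root branch point, modulus 5/12.
The radius of convergence is the smallest modulus among the singular points: 5/12.
The branch term is analytic at 3/10 - (1/10)*sqrt(159) and contributes nothing to the residue; only the rational part matters.
The factor δ**2 - 3*δ/5 - 3/2 splits as (δ - a)(δ - a') with a = 3/10 - (1/10)*sqrt(159), a' = 3/10 + (1/10)*sqrt(159). At the order-1 pole a set g(δ) = (δ - a)*(rational part) = [18/7] / (δ - a').
Simple pole: residue = g(a) at a = 3/10 - (1/10)*sqrt(159), which is -(30/371)*sqrt(159).
The branch term is analytic at 3/10 + (1/10)*sqrt(159) and contributes nothing to the residue; only the rational part matters.
The factor δ**2 - 3*δ/5 - 3/2 splits as (δ - a)(δ - a') with a = 3/10 + (1/10)*sqrt(159), a' = 3/10 - (1/10)*sqrt(159). At the order-1 pole a set g(δ) = (δ - a)*(rational part) = [18/7] / (δ - a').
Simple pole: residue = g(a) at a = 3/10 + (1/10)*sqrt(159), which is (30/371)*sqrt(159).
List the singular points by increasing real part (a conjugate pair: the negative imaginary part first).


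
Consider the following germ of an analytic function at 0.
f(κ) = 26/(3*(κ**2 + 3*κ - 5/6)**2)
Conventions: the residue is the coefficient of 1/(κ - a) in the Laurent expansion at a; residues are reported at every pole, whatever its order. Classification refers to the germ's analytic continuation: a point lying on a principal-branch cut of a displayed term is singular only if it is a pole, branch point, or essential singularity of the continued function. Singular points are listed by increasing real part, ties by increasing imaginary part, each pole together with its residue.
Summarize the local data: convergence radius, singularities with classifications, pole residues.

Radius of convergence at 0: -3/2 + (1/6)*sqrt(111).
At -3/2 - (1/6)*sqrt(111): a pole of order 2; residue (52/1369)*sqrt(111).
At -3/2 + (1/6)*sqrt(111): a pole of order 2; residue -(52/1369)*sqrt(111).

Denominator factor (κ**2 + 3*κ - 5/6)^2: discriminant 37/3, real irrational roots -3/2 + (1/6)*sqrt(111) and -3/2 - (1/6)*sqrt(111); poles of order 2, moduli -3/2 + (1/6)*sqrt(111) and 3/2 + (1/6)*sqrt(111).
The radius of convergence is the smallest modulus among the singular points: -3/2 + (1/6)*sqrt(111).
The factor κ**2 + 3*κ - 5/6 splits as (κ - a)(κ - a') with a = -3/2 - (1/6)*sqrt(111), a' = -3/2 + (1/6)*sqrt(111). At the order-2 pole a set g(κ) = (κ - a)^2*f(κ) = [26/3] / (κ - a')^2.
Order-2 pole: residue = g'(a); g'(-3/2 - (1/6)*sqrt(111)) = (52/1369)*sqrt(111), so the residue is (52/1369)*sqrt(111).
The factor κ**2 + 3*κ - 5/6 splits as (κ - a)(κ - a') with a = -3/2 + (1/6)*sqrt(111), a' = -3/2 - (1/6)*sqrt(111). At the order-2 pole a set g(κ) = (κ - a)^2*f(κ) = [26/3] / (κ - a')^2.
Order-2 pole: residue = g'(a); g'(-3/2 + (1/6)*sqrt(111)) = -(52/1369)*sqrt(111), so the residue is -(52/1369)*sqrt(111).
List the singular points by increasing real part (a conjugate pair: the negative imaginary part first).


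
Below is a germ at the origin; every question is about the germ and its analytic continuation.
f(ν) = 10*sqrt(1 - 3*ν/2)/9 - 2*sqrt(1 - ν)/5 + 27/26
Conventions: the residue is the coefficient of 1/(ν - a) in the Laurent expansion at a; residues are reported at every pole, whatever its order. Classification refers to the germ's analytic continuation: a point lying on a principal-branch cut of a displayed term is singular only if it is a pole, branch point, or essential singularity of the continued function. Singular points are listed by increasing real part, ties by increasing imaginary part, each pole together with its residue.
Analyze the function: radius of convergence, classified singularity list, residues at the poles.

Branch term (10/9)*sqrt(1 - ν/(2/3)): its argument vanishes at ν = 2/3, a square-root branch point, modulus 2/3.
Branch term (-2/5)*sqrt(1 - ν/(1)): its argument vanishes at ν = 1, a square-root branch point, modulus 1.
The radius of convergence is the smallest modulus among the singular points: 2/3.
List the singular points by increasing real part (a conjugate pair: the negative imaginary part first).

Radius of convergence at 0: 2/3.
At 2/3: an algebraic (square-root) branch point.
At 1: an algebraic (square-root) branch point.


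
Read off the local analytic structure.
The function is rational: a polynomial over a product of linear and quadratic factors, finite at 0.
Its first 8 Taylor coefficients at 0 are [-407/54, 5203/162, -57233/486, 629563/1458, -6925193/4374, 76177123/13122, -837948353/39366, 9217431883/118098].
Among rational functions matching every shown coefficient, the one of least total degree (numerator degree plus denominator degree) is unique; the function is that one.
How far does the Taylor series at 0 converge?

No rational of total degree below 2 reproduces all 8 coefficients; solving the [1/1] Pade equations on them gives f(ω) = (11*ω/9 - 37/18)/(ω + 3/11), whose expansion matches every shown term.
Denominator factor (ω + 3/11): pole of order 1 at -3/11, modulus 3/11.
The radius of convergence is the smallest modulus among the singular points: 3/11.

The radius of convergence is 3/11.


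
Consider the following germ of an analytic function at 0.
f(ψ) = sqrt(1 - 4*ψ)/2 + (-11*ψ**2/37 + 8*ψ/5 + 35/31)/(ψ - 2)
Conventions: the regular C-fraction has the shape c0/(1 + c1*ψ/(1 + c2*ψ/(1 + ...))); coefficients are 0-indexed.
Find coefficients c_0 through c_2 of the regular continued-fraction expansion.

The regular C-fraction coefficients are [-2/31, -1291/40, 60389457/1910680].

Taylor coefficients (expand at 0): a_0 = -2/31, a_1 = -1291/620, a_2 = -63887/45880.
c0 = a_0 = -2/31. Peel one level at a time: if S = 1 + c*ψ/S' with S'(0) = 1, then c is the ψ-coefficient of S and S' = c*ψ/(S - 1).
S_1 = c0/f = 1 + (-1291/40)*ψ + (60389457/59200)*ψ^2 + ...; c1 = -1291/40.
S_2 = c1*ψ/(S_1 - 1) = 1 + (60389457/1910680)*ψ + ...; c2 = 60389457/1910680.


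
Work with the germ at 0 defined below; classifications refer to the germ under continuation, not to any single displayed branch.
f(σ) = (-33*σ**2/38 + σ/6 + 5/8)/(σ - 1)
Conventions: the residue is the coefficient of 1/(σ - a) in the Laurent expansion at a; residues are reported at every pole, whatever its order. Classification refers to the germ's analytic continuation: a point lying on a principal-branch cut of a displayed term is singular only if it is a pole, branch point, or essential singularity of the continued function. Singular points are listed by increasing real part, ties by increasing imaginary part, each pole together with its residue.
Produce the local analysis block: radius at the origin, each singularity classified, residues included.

Radius of convergence at 0: 1.
At 1: a pole of order 1; residue -35/456.

Denominator factor (σ - 1): pole of order 1 at 1, modulus 1.
The radius of convergence is the smallest modulus among the singular points: 1.
At the order-1 pole 1 set g(σ) = (σ - (1))*f(σ) = -33*σ**2/38 + σ/6 + 5/8.
Simple pole: residue = g(a) at a = 1, which is -35/456.


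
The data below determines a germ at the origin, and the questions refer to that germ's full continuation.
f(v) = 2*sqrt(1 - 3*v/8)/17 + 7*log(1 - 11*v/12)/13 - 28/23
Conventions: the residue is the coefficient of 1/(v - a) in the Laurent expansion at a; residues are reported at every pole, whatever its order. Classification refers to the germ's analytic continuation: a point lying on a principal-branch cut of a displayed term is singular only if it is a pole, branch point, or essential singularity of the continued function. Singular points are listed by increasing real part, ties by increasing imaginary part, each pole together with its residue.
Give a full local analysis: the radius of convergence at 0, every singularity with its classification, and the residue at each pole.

Radius of convergence at 0: 12/11.
At 12/11: a logarithmic branch point.
At 8/3: an algebraic (square-root) branch point.

Branch term (2/17)*sqrt(1 - v/(8/3)): its argument vanishes at v = 8/3, a square-root branch point, modulus 8/3.
Branch term (7/13)*log(1 - v/(12/11)): its argument vanishes at v = 12/11, a logarithmic branch point, modulus 12/11.
The radius of convergence is the smallest modulus among the singular points: 12/11.
List the singular points by increasing real part (a conjugate pair: the negative imaginary part first).


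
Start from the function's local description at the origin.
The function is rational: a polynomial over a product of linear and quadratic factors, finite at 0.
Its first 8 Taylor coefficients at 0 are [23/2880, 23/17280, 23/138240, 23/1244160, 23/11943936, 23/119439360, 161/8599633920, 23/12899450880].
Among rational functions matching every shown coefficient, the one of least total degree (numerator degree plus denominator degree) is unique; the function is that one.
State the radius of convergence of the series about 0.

The radius of convergence is 12.

No rational of total degree below 2 reproduces all 8 coefficients; solving the [0/2] Pade equations on them gives f(k) = 23/(20*(k - 12)**2), whose expansion matches every shown term.
Denominator factor (k - 12)^2: pole of order 2 at 12, modulus 12.
The radius of convergence is the smallest modulus among the singular points: 12.


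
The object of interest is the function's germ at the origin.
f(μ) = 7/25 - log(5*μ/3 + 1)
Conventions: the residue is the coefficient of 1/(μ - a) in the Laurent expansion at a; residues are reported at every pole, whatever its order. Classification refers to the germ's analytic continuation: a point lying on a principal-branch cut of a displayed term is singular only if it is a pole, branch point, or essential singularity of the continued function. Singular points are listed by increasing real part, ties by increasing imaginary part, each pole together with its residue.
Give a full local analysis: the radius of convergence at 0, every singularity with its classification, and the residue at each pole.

Branch term (-1)*log(1 - μ/(-3/5)): its argument vanishes at μ = -3/5, a logarithmic branch point, modulus 3/5.
The radius of convergence is the smallest modulus among the singular points: 3/5.

Radius of convergence at 0: 3/5.
At -3/5: a logarithmic branch point.


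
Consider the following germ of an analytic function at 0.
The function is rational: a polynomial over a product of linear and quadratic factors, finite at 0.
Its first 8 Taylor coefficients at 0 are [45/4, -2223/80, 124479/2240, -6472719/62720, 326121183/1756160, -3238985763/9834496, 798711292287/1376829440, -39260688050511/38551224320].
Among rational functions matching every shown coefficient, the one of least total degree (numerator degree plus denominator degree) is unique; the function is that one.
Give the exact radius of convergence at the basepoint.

The radius of convergence is 4/7.

No rational of total degree below 3 reproduces all 8 coefficients; solving the [1/2] Pade equations on them gives f(n) = (36*n/35 + 15/2)/((n + 4/7)*(n + 7/6)), whose expansion matches every shown term.
Denominator factor (n + 7/6): pole of order 1 at -7/6, modulus 7/6.
Denominator factor (n + 4/7): pole of order 1 at -4/7, modulus 4/7.
The radius of convergence is the smallest modulus among the singular points: 4/7.


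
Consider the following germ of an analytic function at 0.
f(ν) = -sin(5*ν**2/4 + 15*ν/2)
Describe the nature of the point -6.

There is no denominator, hence no pole anywhere.
The factor -sin(5*ν**2/4 + 15*ν/2) is entire.
So the germ continues analytically to -6.

The point is a regular point.


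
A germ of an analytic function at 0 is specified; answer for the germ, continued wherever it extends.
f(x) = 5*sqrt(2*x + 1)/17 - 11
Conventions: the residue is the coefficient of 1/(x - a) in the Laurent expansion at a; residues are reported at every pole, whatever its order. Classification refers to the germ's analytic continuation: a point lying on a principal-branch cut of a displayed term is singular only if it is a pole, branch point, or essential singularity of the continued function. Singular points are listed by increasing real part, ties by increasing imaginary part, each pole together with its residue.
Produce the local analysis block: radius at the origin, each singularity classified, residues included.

Branch term (5/17)*sqrt(1 - x/(-1/2)): its argument vanishes at x = -1/2, a square-root branch point, modulus 1/2.
The radius of convergence is the smallest modulus among the singular points: 1/2.

Radius of convergence at 0: 1/2.
At -1/2: an algebraic (square-root) branch point.
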